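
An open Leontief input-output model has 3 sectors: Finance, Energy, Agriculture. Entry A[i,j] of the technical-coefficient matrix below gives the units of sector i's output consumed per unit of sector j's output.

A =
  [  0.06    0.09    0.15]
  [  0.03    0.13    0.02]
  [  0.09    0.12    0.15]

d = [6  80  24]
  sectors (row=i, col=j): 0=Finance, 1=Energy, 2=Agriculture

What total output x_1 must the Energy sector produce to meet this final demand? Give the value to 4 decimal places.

93.7325

Form M = I − A:
  [  0.94   -0.09   -0.15]
  [ -0.03    0.87   -0.02]
  [ -0.09   -0.12    0.85]
Leontief inverse L = M⁻¹:
  [  1.0870    0.1394    0.1951]
  [  0.0403    1.1583    0.0344]
  [  0.1208    0.1783    1.2020]
Total output x = L · d:
  x_0 = 1.0870·6 + 0.1394·80 + 0.1951·24 = 22.3523
  x_1 = 0.0403·6 + 1.1583·80 + 0.0344·24 = 93.7325
  x_2 = 0.1208·6 + 0.1783·80 + 1.2020·24 = 43.8348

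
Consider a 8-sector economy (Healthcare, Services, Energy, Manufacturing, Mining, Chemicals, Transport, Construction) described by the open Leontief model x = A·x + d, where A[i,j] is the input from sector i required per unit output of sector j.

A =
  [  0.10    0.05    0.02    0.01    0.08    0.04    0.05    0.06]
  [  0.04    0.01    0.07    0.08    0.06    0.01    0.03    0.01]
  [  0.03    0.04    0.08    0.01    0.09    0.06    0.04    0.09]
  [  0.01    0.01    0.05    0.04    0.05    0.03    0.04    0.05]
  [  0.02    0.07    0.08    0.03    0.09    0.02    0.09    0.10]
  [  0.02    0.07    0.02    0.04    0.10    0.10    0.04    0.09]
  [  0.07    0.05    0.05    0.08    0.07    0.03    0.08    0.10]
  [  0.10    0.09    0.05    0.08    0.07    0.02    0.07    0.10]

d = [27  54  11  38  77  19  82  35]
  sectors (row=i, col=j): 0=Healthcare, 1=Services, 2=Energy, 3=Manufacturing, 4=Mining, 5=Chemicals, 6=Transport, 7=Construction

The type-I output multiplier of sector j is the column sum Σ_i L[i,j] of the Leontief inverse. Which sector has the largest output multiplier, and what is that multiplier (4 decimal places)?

Construction (2.1054)

Form M = I − A:
  [  0.90   -0.05   -0.02   -0.01   -0.08   -0.04   -0.05   -0.06]
  [ -0.04    0.99   -0.07   -0.08   -0.06   -0.01   -0.03   -0.01]
  [ -0.03   -0.04    0.92   -0.01   -0.09   -0.06   -0.04   -0.09]
  [ -0.01   -0.01   -0.05    0.96   -0.05   -0.03   -0.04   -0.05]
  [ -0.02   -0.07   -0.08   -0.03    0.91   -0.02   -0.09   -0.10]
  [ -0.02   -0.07   -0.02   -0.04   -0.10    0.90   -0.04   -0.09]
  [ -0.07   -0.05   -0.05   -0.08   -0.07   -0.03    0.92   -0.10]
  [ -0.10   -0.09   -0.05   -0.08   -0.07   -0.02   -0.07    0.90]
Leontief inverse L = M⁻¹:
  [  1.1427    0.0906    0.0592    0.0449    0.1384    0.0661    0.0950    0.1181]
  [  0.0641    1.0357    0.1014    0.1020    0.1016    0.0300    0.0614    0.0527]
  [  0.0718    0.0858    1.1265    0.0488    0.1550    0.0908    0.0889    0.1573]
  [  0.0350    0.0375    0.0792    1.0645    0.0898    0.0492    0.0708    0.0926]
  [  0.0681    0.1184    0.1340    0.0769    1.1603    0.0503    0.1456    0.1737]
  [  0.0622    0.1178    0.0678    0.0845    0.1684    1.1329    0.0917    0.1591]
  [  0.1216    0.0993    0.1021    0.1269    0.1421    0.0625    1.1367    0.1748]
  [  0.1566    0.1413    0.1062    0.1302    0.1472    0.0537    0.1297    1.1771]
Total output x = L · d:
  x_0 = 1.1427·27 + 0.0906·54 + 0.0592·11 + 0.0449·38 + 0.1384·77 + 0.0661·19 + 0.0950·82 + 0.1181·35 = 61.9373
  x_1 = 0.0641·27 + 1.0357·54 + 0.1014·11 + 0.1020·38 + 0.1016·77 + 0.0300·19 + 0.0614·82 + 0.0527·35 = 77.9161
  x_2 = 0.0718·27 + 0.0858·54 + 1.1265·11 + 0.0488·38 + 0.1550·77 + 0.0908·19 + 0.0889·82 + 0.1573·35 = 47.2637
  x_3 = 0.0350·27 + 0.0375·54 + 0.0792·11 + 1.0645·38 + 0.0898·77 + 0.0492·19 + 0.0708·82 + 0.0926·35 = 61.1939
  x_4 = 0.0681·27 + 0.1184·54 + 0.1340·11 + 0.0769·38 + 1.1603·77 + 0.0503·19 + 0.1456·82 + 0.1737·35 = 120.9465
  x_5 = 0.0622·27 + 0.1178·54 + 0.0678·11 + 0.0845·38 + 0.1684·77 + 1.1329·19 + 0.0917·82 + 0.1591·35 = 59.5743
  x_6 = 0.1216·27 + 0.0993·54 + 0.1021·11 + 0.1269·38 + 0.1421·77 + 0.0625·19 + 1.1367·82 + 0.1748·35 = 126.0432
  x_7 = 0.1566·27 + 0.1413·54 + 0.1062·11 + 0.1302·38 + 0.1472·77 + 0.0537·19 + 0.1297·82 + 1.1771·35 = 82.1618
Output multipliers (column sums of L):
  Healthcare: 1.7220
  Services: 1.7263
  Energy: 1.7765
  Manufacturing: 1.6787
  Mining: 2.1027
  Chemicals: 1.5354
  Transport: 1.8197
  Construction: 2.1054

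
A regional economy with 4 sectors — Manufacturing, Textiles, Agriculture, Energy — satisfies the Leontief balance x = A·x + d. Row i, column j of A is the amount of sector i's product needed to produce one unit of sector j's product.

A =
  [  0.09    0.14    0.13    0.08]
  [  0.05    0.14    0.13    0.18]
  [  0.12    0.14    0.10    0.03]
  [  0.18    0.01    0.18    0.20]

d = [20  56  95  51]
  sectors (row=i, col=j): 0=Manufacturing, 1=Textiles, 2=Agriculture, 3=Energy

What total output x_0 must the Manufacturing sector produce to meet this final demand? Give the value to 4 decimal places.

68.5488

Form M = I − A:
  [  0.91   -0.14   -0.13   -0.08]
  [ -0.05    0.86   -0.13   -0.18]
  [ -0.12   -0.14    0.90   -0.03]
  [ -0.18   -0.01   -0.18    0.80]
Leontief inverse L = M⁻¹:
  [  1.1788    0.2330    0.2398    0.1793]
  [  0.1627    1.2356    0.2628    0.3041]
  [  0.1928    0.2272    1.1948    0.1152]
  [  0.3106    0.1190    0.3261    1.3201]
Total output x = L · d:
  x_0 = 1.1788·20 + 0.2330·56 + 0.2398·95 + 0.1793·51 = 68.5488
  x_1 = 0.1627·20 + 1.2356·56 + 0.2628·95 + 0.3041·51 = 112.9246
  x_2 = 0.1928·20 + 0.2272·56 + 1.1948·95 + 0.1152·51 = 135.9674
  x_3 = 0.3106·20 + 0.1190·56 + 0.3261·95 + 1.3201·51 = 111.1777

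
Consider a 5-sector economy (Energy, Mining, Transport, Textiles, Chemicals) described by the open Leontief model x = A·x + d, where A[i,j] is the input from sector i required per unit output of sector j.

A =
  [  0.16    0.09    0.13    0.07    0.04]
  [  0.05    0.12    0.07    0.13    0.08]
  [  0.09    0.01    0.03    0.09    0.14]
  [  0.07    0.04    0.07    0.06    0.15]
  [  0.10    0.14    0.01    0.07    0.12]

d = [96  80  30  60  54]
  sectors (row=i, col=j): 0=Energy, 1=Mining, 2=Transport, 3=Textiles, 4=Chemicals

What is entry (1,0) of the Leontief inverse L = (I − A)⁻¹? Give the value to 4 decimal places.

Form M = I − A:
  [  0.84   -0.09   -0.13   -0.07   -0.04]
  [ -0.05    0.88   -0.07   -0.13   -0.08]
  [ -0.09   -0.01    0.97   -0.09   -0.14]
  [ -0.07   -0.04   -0.07    0.94   -0.15]
  [ -0.10   -0.14   -0.01   -0.07    0.88]
Leontief inverse L = M⁻¹:
  [  1.2469    0.1561    0.1899    0.1419    0.1253]
  [  0.1192    1.1851    0.1174    0.1963    0.1653]
  [  0.1546    0.0671    1.0686    0.1385    0.2068]
  [  0.1371    0.1014    0.1085    1.1150    0.2228]
  [  0.1733    0.2151    0.0610    0.1376    1.1970]
Total output x = L · d:
  x_0 = 1.2469·96 + 0.1561·80 + 0.1899·30 + 0.1419·60 + 0.1253·54 = 153.1608
  x_1 = 0.1192·96 + 1.1851·80 + 0.1174·30 + 0.1963·60 + 0.1653·54 = 130.4722
  x_2 = 0.1546·96 + 0.0671·80 + 1.0686·30 + 0.1385·60 + 0.2068·54 = 71.7526
  x_3 = 0.1371·96 + 0.1014·80 + 0.1085·30 + 1.1150·60 + 0.2228·54 = 103.4557
  x_4 = 0.1733·96 + 0.2151·80 + 0.0610·30 + 0.1376·60 + 1.1970·54 = 108.5700

L[1,0] = 0.1192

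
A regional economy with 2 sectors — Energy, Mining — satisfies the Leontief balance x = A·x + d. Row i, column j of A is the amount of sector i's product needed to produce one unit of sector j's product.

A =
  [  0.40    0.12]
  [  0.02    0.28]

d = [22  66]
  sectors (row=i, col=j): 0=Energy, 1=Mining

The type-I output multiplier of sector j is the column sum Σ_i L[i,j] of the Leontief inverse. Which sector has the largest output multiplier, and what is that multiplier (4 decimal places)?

Energy (1.7225)

Form M = I − A:
  [  0.60   -0.12]
  [ -0.02    0.72]
Leontief inverse L = M⁻¹:
  [  1.6760    0.2793]
  [  0.0466    1.3966]
Total output x = L · d:
  x_0 = 1.6760·22 + 0.2793·66 = 55.3073
  x_1 = 0.0466·22 + 1.3966·66 = 93.2030
Output multipliers (column sums of L):
  Energy: 1.7225
  Mining: 1.6760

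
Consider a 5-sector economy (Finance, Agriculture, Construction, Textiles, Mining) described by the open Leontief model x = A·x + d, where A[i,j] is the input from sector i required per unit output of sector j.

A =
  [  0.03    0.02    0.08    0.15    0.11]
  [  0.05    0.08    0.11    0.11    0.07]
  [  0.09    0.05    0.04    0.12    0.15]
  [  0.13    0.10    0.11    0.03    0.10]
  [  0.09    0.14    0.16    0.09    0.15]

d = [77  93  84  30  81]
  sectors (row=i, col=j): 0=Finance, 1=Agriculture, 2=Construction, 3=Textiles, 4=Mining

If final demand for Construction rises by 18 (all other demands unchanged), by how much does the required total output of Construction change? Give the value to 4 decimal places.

Form M = I − A:
  [  0.97   -0.02   -0.08   -0.15   -0.11]
  [ -0.05    0.92   -0.11   -0.11   -0.07]
  [ -0.09   -0.05    0.96   -0.12   -0.15]
  [ -0.13   -0.10   -0.11    0.97   -0.10]
  [ -0.09   -0.14   -0.16   -0.09    0.85]
Leontief inverse L = M⁻¹:
  [  1.0985    0.0873    0.1605    0.2185    0.2034]
  [  0.1170    1.1452    0.1899    0.1867    0.1649]
  [  0.1629    0.1264    1.1357    0.2038    0.2559]
  [  0.1970    0.1688    0.1991    1.1244    0.2068]
  [  0.1871    0.2395    0.2831    0.2113    1.2952]
Total output x = L · d:
  x_0 = 1.0985·77 + 0.0873·93 + 0.1605·84 + 0.2185·30 + 0.2034·81 = 129.2075
  x_1 = 0.1170·77 + 1.1452·93 + 0.1899·84 + 0.1867·30 + 0.1649·81 = 150.4214
  x_2 = 0.1629·77 + 0.1264·93 + 1.1357·84 + 0.2038·30 + 0.2559·81 = 146.5376
  x_3 = 0.1970·77 + 0.1688·93 + 0.1991·84 + 1.1244·30 + 0.2068·81 = 98.0722
  x_4 = 0.1871·77 + 0.2395·93 + 0.2831·84 + 0.2113·30 + 1.2952·81 = 171.7179
Δx_2 = L[2,2] · Δd_2 = 1.1357 · 18 = 20.4429

20.4429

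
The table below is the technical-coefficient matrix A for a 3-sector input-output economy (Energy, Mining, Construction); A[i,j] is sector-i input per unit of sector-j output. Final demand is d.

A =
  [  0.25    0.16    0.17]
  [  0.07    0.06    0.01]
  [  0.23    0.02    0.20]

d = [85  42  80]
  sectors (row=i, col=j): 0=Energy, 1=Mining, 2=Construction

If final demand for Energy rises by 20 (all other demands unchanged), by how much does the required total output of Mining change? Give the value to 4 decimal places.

Form M = I − A:
  [  0.75   -0.16   -0.17]
  [ -0.07    0.94   -0.01]
  [ -0.23   -0.02    0.80]
Leontief inverse L = M⁻¹:
  [  1.4527    0.2539    0.3119]
  [  0.1127    1.0838    0.0375]
  [  0.4205    0.1001    1.3406]
Total output x = L · d:
  x_0 = 1.4527·85 + 0.2539·42 + 0.3119·80 = 159.0899
  x_1 = 0.1127·85 + 1.0838·42 + 0.0375·80 = 58.0938
  x_2 = 0.4205·85 + 0.1001·42 + 1.3406·80 = 147.1907
Δx_1 = L[1,0] · Δd_0 = 0.1127 · 20 = 2.2530

2.2530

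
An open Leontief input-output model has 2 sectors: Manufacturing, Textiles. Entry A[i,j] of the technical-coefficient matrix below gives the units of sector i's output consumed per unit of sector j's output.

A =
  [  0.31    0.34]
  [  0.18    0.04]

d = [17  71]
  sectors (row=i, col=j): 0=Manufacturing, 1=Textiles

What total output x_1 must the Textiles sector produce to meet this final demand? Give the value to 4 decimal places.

Form M = I − A:
  [  0.69   -0.34]
  [ -0.18    0.96]
Leontief inverse L = M⁻¹:
  [  1.5968    0.5655]
  [  0.2994    1.1477]
Total output x = L · d:
  x_0 = 1.5968·17 + 0.5655·71 = 67.2987
  x_1 = 0.2994·17 + 1.1477·71 = 86.5768

86.5768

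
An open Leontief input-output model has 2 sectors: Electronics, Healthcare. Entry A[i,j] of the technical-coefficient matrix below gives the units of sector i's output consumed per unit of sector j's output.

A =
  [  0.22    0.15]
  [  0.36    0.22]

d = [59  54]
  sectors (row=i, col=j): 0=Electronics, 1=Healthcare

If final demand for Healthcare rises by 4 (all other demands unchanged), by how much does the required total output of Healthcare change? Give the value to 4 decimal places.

Form M = I − A:
  [  0.78   -0.15]
  [ -0.36    0.78]
Leontief inverse L = M⁻¹:
  [  1.4069    0.2706]
  [  0.6494    1.4069]
Total output x = L · d:
  x_0 = 1.4069·59 + 0.2706·54 = 97.6190
  x_1 = 0.6494·59 + 1.4069·54 = 114.2857
Δx_1 = L[1,1] · Δd_1 = 1.4069 · 4 = 5.6277

5.6277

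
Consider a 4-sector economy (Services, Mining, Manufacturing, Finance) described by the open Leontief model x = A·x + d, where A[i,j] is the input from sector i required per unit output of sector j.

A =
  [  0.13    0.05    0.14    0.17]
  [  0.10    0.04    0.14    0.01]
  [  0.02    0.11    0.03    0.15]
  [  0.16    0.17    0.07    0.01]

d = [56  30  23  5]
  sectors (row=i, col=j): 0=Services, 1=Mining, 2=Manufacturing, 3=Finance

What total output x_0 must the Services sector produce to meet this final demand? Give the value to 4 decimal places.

Form M = I − A:
  [  0.87   -0.05   -0.14   -0.17]
  [ -0.10    0.96   -0.14   -0.01]
  [ -0.02   -0.11    0.97   -0.15]
  [ -0.16   -0.17   -0.07    0.99]
Leontief inverse L = M⁻¹:
  [  1.2137    0.1303    0.2114    0.2418]
  [  0.1398    1.0807    0.1807    0.0623]
  [  0.0758    0.1589    1.0776    0.1779]
  [  0.2255    0.2179    0.1414    1.0725]
Total output x = L · d:
  x_0 = 1.2137·56 + 0.1303·30 + 0.2114·23 + 0.2418·5 = 77.9474
  x_1 = 0.1398·56 + 1.0807·30 + 0.1807·23 + 0.0623·5 = 44.7172
  x_2 = 0.0758·56 + 0.1589·30 + 1.0776·23 + 0.1779·5 = 34.6853
  x_3 = 0.2255·56 + 0.2179·30 + 0.1414·23 + 1.0725·5 = 27.7793

77.9474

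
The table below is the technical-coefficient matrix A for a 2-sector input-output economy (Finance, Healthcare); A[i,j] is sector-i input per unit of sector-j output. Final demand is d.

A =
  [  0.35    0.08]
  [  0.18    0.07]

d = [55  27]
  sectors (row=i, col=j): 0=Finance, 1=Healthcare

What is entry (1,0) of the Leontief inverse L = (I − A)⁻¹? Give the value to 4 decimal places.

L[1,0] = 0.3050

Form M = I − A:
  [  0.65   -0.08]
  [ -0.18    0.93]
Leontief inverse L = M⁻¹:
  [  1.5760    0.1356]
  [  0.3050    1.1015]
Total output x = L · d:
  x_0 = 1.5760·55 + 0.1356·27 = 90.3406
  x_1 = 0.3050·55 + 1.1015·27 = 46.5175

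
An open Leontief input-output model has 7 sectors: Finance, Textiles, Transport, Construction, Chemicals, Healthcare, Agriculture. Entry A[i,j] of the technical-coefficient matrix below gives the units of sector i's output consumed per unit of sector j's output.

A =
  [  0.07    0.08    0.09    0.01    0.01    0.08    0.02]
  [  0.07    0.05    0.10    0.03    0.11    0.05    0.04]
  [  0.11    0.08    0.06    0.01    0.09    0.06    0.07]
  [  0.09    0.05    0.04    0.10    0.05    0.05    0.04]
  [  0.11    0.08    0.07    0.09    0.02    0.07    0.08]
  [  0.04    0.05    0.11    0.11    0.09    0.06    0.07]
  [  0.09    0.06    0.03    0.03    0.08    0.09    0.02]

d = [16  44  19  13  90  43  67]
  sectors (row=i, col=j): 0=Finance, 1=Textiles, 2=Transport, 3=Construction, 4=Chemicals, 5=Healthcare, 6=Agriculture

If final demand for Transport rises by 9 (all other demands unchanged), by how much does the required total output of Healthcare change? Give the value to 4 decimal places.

1.5955

Form M = I − A:
  [  0.93   -0.08   -0.09   -0.01   -0.01   -0.08   -0.02]
  [ -0.07    0.95   -0.10   -0.03   -0.11   -0.05   -0.04]
  [ -0.11   -0.08    0.94   -0.01   -0.09   -0.06   -0.07]
  [ -0.09   -0.05   -0.04    0.90   -0.05   -0.05   -0.04]
  [ -0.11   -0.08   -0.07   -0.09    0.98   -0.07   -0.08]
  [ -0.04   -0.05   -0.11   -0.11   -0.09    0.94   -0.07]
  [ -0.09   -0.06   -0.03   -0.03   -0.08   -0.09    0.98]
Leontief inverse L = M⁻¹:
  [  1.1224    0.1232    0.1425    0.0405    0.0560    0.1226    0.0531]
  [  0.1408    1.1061    0.1611    0.0718    0.1605    0.1048    0.0830]
  [  0.1816    0.1383    1.1263    0.0518    0.1435    0.1189    0.1121]
  [  0.1518    0.0988    0.0947    1.1413    0.0948    0.0992    0.0753]
  [  0.1853    0.1400    0.1381    0.1364    1.0797    0.1314    0.1225]
  [  0.1231    0.1133    0.1773    0.1635    0.1514    1.1230    0.1190]
  [  0.1483    0.1081    0.0879    0.0708    0.1243    0.1382    1.0570]
Total output x = L · d:
  x_0 = 1.1224·16 + 0.1232·44 + 0.1425·19 + 0.0405·13 + 0.0560·90 + 0.1226·43 + 0.0531·67 = 40.4811
  x_1 = 0.1408·16 + 1.1061·44 + 0.1611·19 + 0.0718·13 + 0.1605·90 + 0.1048·43 + 0.0830·67 = 79.4277
  x_2 = 0.1816·16 + 0.1383·44 + 1.1263·19 + 0.0518·13 + 0.1435·90 + 0.1189·43 + 0.1121·67 = 56.6032
  x_3 = 0.1518·16 + 0.0988·44 + 0.0947·19 + 1.1413·13 + 0.0948·90 + 0.0992·43 + 0.0753·67 = 41.2560
  x_4 = 0.1853·16 + 0.1400·44 + 0.1381·19 + 0.1364·13 + 1.0797·90 + 0.1314·43 + 0.1225·67 = 124.5512
  x_5 = 0.1231·16 + 0.1133·44 + 0.1773·19 + 0.1635·13 + 0.1514·90 + 1.1230·43 + 0.1190·67 = 82.3424
  x_6 = 0.1483·16 + 0.1081·44 + 0.0879·19 + 0.0708·13 + 0.1243·90 + 0.1382·43 + 1.0570·67 = 97.6731
Δx_5 = L[5,2] · Δd_2 = 0.1773 · 9 = 1.5955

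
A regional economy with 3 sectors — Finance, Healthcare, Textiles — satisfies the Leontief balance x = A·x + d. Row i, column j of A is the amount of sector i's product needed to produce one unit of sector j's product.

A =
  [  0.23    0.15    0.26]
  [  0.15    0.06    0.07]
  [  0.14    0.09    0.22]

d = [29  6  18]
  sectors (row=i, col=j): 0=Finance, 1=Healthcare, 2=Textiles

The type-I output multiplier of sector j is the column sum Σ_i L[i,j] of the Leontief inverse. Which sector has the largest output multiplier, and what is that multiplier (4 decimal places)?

Form M = I − A:
  [  0.77   -0.15   -0.26]
  [ -0.15    0.94   -0.07]
  [ -0.14   -0.09    0.78]
Leontief inverse L = M⁻¹:
  [  1.4452    0.2791    0.5068]
  [  0.2521    1.1217    0.1847]
  [  0.2885    0.1795    1.3943]
Total output x = L · d:
  x_0 = 1.4452·29 + 0.2791·6 + 0.5068·18 = 52.7086
  x_1 = 0.2521·29 + 1.1217·6 + 0.1847·18 = 17.3661
  x_2 = 0.2885·29 + 0.1795·6 + 1.3943·18 = 34.5412
Output multipliers (column sums of L):
  Finance: 1.9858
  Healthcare: 1.5804
  Textiles: 2.0858

Textiles (2.0858)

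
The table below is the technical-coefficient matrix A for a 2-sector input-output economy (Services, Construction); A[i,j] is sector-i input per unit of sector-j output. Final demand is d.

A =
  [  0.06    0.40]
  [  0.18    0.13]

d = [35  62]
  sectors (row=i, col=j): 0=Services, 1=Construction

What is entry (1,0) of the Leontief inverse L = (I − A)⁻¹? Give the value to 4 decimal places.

L[1,0] = 0.2414

Form M = I − A:
  [  0.94   -0.40]
  [ -0.18    0.87]
Leontief inverse L = M⁻¹:
  [  1.1665    0.5363]
  [  0.2414    1.2604]
Total output x = L · d:
  x_0 = 1.1665·35 + 0.5363·62 = 74.0815
  x_1 = 0.2414·35 + 1.2604·62 = 86.5916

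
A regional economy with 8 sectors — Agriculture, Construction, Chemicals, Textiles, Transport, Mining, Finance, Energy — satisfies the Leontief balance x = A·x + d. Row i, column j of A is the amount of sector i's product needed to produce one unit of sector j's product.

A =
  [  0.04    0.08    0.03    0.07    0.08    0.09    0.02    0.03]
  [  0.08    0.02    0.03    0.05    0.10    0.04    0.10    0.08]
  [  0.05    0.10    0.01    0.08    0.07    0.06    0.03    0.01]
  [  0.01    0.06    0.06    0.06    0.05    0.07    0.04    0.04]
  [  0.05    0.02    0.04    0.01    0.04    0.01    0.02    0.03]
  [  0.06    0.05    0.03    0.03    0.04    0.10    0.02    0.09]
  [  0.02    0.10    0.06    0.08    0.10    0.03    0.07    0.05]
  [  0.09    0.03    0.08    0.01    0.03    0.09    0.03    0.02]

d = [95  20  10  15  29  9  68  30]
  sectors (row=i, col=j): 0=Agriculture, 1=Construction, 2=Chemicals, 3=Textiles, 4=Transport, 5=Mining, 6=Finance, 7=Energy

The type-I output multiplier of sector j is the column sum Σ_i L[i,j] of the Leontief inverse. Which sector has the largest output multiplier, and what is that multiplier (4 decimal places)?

Transport (1.8520)

Form M = I − A:
  [  0.96   -0.08   -0.03   -0.07   -0.08   -0.09   -0.02   -0.03]
  [ -0.08    0.98   -0.03   -0.05   -0.10   -0.04   -0.10   -0.08]
  [ -0.05   -0.10    0.99   -0.08   -0.07   -0.06   -0.03   -0.01]
  [ -0.01   -0.06   -0.06    0.94   -0.05   -0.07   -0.04   -0.04]
  [ -0.05   -0.02   -0.04   -0.01    0.96   -0.01   -0.02   -0.03]
  [ -0.06   -0.05   -0.03   -0.03   -0.04    0.90   -0.02   -0.09]
  [ -0.02   -0.10   -0.06   -0.08   -0.10   -0.03    0.93   -0.05]
  [ -0.09   -0.03   -0.08   -0.01   -0.03   -0.09   -0.03    0.98]
Leontief inverse L = M⁻¹:
  [  1.0777    0.1168    0.0598    0.1021    0.1245    0.1345    0.0498    0.0660]
  [  0.1203    1.0671    0.0674    0.0884    0.1517    0.0884    0.1322    0.1146]
  [  0.0841    0.1347    1.0384    0.1119    0.1145    0.1001    0.0606    0.0445]
  [  0.0435    0.0957    0.0871    1.0905    0.0906    0.1096    0.0675    0.0708]
  [  0.0688    0.0410    0.0546    0.0276    1.0633    0.0319    0.0338    0.0443]
  [  0.0995    0.0867    0.0602    0.0599    0.0814    1.1484    0.0464    0.1235]
  [  0.0625    0.1451    0.0964    0.1199    0.1550    0.0759    1.1083    0.0879]
  [  0.1231    0.0690    0.1034    0.0424    0.0711    0.1331    0.0535    1.0497]
Total output x = L · d:
  x_0 = 1.0777·95 + 0.1168·20 + 0.0598·10 + 0.1021·15 + 0.1245·29 + 0.1345·9 + 0.0498·68 + 0.0660·30 = 117.0349
  x_1 = 0.1203·95 + 1.0671·20 + 0.0674·10 + 0.0884·15 + 0.1517·29 + 0.0884·9 + 0.1322·68 + 0.1146·30 = 52.3889
  x_2 = 0.0841·95 + 0.1347·20 + 1.0384·10 + 0.1119·15 + 0.1145·29 + 0.1001·9 + 0.0606·68 + 0.0445·30 = 32.4274
  x_3 = 0.0435·95 + 0.0957·20 + 0.0871·10 + 1.0905·15 + 0.0906·29 + 0.1096·9 + 0.0675·68 + 0.0708·30 = 33.6028
  x_4 = 0.0688·95 + 0.0410·20 + 0.0546·10 + 0.0276·15 + 1.0633·29 + 0.0319·9 + 0.0338·68 + 0.0443·30 = 43.0675
  x_5 = 0.0995·95 + 0.0867·20 + 0.0602·10 + 0.0599·15 + 0.0814·29 + 1.1484·9 + 0.0464·68 + 0.1235·30 = 32.2477
  x_6 = 0.0625·95 + 0.1451·20 + 0.0964·10 + 0.1199·15 + 0.1550·29 + 0.0759·9 + 1.1083·68 + 0.0879·30 = 94.7789
  x_7 = 0.1231·95 + 0.0690·20 + 0.1034·10 + 0.0424·15 + 0.0711·29 + 0.1331·9 + 0.0535·68 + 1.0497·30 = 53.1354
Output multipliers (column sums of L):
  Agriculture: 1.6795
  Construction: 1.7562
  Chemicals: 1.5673
  Textiles: 1.6427
  Transport: 1.8520
  Mining: 1.8218
  Finance: 1.5521
  Energy: 1.6014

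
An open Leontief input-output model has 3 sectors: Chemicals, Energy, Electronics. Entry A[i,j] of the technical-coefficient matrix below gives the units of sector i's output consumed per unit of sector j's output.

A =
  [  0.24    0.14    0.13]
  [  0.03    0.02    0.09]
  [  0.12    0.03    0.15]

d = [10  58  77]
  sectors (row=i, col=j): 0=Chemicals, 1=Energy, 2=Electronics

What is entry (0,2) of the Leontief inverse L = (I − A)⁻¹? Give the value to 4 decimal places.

Form M = I − A:
  [  0.76   -0.14   -0.13]
  [ -0.03    0.98   -0.09]
  [ -0.12   -0.03    0.85]
Leontief inverse L = M⁻¹:
  [  1.3599    0.2013    0.2293]
  [  0.0595    1.0325    0.1184]
  [  0.1941    0.0649    1.2130]
Total output x = L · d:
  x_0 = 1.3599·10 + 0.2013·58 + 0.2293·77 = 42.9311
  x_1 = 0.0595·10 + 1.0325·58 + 0.1184·77 = 69.5994
  x_2 = 0.1941·10 + 0.0649·58 + 1.2130·77 = 99.1055

L[0,2] = 0.2293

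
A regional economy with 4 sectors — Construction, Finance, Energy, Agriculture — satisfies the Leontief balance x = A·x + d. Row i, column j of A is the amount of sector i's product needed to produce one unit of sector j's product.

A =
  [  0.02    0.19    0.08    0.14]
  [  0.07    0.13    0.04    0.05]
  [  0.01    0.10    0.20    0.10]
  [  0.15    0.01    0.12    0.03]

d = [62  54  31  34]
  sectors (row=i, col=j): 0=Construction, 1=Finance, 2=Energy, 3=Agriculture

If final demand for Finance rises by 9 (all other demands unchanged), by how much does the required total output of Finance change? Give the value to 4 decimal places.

Form M = I − A:
  [  0.98   -0.19   -0.08   -0.14]
  [ -0.07    0.87   -0.04   -0.05]
  [ -0.01   -0.10    0.80   -0.10]
  [ -0.15   -0.01   -0.12    0.97]
Leontief inverse L = M⁻¹:
  [  1.0678    0.2522    0.1467    0.1822]
  [  0.0980    1.1811    0.0814    0.0834]
  [  0.0471    0.1597    1.2848    0.1475]
  [  0.1720    0.0709    0.1825    1.0782]
Total output x = L · d:
  x_0 = 1.0678·62 + 0.2522·54 + 0.1467·31 + 0.1822·34 = 90.5656
  x_1 = 0.0980·62 + 1.1811·54 + 0.0814·31 + 0.0834·34 = 75.2130
  x_2 = 0.0471·62 + 0.1597·54 + 1.2848·31 + 0.1475·34 = 56.3846
  x_3 = 0.1720·62 + 0.0709·54 + 0.1825·31 + 1.0782·34 = 56.8073
Δx_1 = L[1,1] · Δd_1 = 1.1811 · 9 = 10.6302

10.6302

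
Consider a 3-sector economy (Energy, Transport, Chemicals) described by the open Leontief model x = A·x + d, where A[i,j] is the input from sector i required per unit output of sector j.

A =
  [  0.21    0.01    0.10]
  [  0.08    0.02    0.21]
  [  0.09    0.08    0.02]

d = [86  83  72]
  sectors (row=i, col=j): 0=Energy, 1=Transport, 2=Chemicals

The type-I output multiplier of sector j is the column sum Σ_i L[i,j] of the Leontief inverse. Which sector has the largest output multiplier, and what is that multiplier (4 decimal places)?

Form M = I − A:
  [  0.79   -0.01   -0.10]
  [ -0.08    0.98   -0.21]
  [ -0.09   -0.08    0.98]
Leontief inverse L = M⁻¹:
  [  1.2838    0.0242    0.1362]
  [  0.1324    1.0411    0.2366]
  [  0.1287    0.0872    1.0522]
Total output x = L · d:
  x_0 = 1.2838·86 + 0.0242·83 + 0.1362·72 = 122.2216
  x_1 = 0.1324·86 + 1.0411·83 + 0.2366·72 = 114.8285
  x_2 = 0.1287·86 + 0.0872·83 + 1.0522·72 = 94.0676
Output multipliers (column sums of L):
  Energy: 1.5449
  Transport: 1.1525
  Chemicals: 1.4250

Energy (1.5449)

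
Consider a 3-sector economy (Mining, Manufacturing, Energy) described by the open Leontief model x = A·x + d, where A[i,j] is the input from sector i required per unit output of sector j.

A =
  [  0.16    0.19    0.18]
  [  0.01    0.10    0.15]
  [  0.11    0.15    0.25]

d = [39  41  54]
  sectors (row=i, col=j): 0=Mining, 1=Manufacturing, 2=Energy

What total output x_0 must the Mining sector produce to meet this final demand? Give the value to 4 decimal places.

81.2332

Form M = I − A:
  [  0.84   -0.19   -0.18]
  [ -0.01    0.90   -0.15]
  [ -0.11   -0.15    0.75]
Leontief inverse L = M⁻¹:
  [  1.2418    0.3226    0.3625]
  [  0.0457    1.1613    0.2432]
  [  0.1913    0.2796    1.4352]
Total output x = L · d:
  x_0 = 1.2418·39 + 0.3226·41 + 0.3625·54 = 81.2332
  x_1 = 0.0457·39 + 1.1613·41 + 0.2432·54 = 62.5281
  x_2 = 0.1913·39 + 0.2796·41 + 1.4352·54 = 96.4198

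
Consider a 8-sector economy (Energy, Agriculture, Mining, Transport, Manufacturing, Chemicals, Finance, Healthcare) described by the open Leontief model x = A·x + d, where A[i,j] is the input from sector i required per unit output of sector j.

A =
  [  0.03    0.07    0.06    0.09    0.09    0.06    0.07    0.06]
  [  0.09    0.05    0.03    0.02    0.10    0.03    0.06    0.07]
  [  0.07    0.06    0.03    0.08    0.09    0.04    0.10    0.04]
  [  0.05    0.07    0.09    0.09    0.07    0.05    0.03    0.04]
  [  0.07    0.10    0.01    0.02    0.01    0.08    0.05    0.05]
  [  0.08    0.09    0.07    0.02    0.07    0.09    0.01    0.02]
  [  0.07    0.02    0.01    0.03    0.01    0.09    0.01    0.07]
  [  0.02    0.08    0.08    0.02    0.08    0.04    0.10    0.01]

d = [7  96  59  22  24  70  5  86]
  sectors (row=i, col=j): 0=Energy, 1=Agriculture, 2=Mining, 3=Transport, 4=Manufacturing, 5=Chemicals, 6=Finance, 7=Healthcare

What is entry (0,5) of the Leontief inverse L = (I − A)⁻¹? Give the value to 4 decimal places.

L[0,5] = 0.1174

Form M = I − A:
  [  0.97   -0.07   -0.06   -0.09   -0.09   -0.06   -0.07   -0.06]
  [ -0.09    0.95   -0.03   -0.02   -0.10   -0.03   -0.06   -0.07]
  [ -0.07   -0.06    0.97   -0.08   -0.09   -0.04   -0.10   -0.04]
  [ -0.05   -0.07   -0.09    0.91   -0.07   -0.05   -0.03   -0.04]
  [ -0.07   -0.10   -0.01   -0.02    0.99   -0.08   -0.05   -0.05]
  [ -0.08   -0.09   -0.07   -0.02   -0.07    0.91   -0.01   -0.02]
  [ -0.07   -0.02   -0.01   -0.03   -0.01   -0.09    0.99   -0.07]
  [ -0.02   -0.08   -0.08   -0.02   -0.08   -0.04   -0.10    0.99]
Leontief inverse L = M⁻¹:
  [  1.0888    0.1345    0.1035    0.1318    0.1491    0.1174    0.1187    0.1033]
  [  0.1371    1.1054    0.0650    0.0544    0.1492    0.0795    0.1041    0.1078]
  [  0.1252    0.1202    1.0705    0.1210    0.1445    0.0966    0.1447    0.0837]
  [  0.1052    0.1314    0.1319    1.1333    0.1295    0.1021    0.0788    0.0810]
  [  0.1137    0.1466    0.0436    0.0489    1.0589    0.1222    0.0859    0.0830]
  [  0.1326    0.1480    0.1070    0.0567    0.1266    1.1394    0.0547    0.0584]
  [  0.1024    0.0611    0.0413    0.0553    0.0500    0.1250    1.0401    0.0930]
  [  0.0702    0.1284    0.1085    0.0516    0.1251    0.0872    0.1383    1.0478]
Total output x = L · d:
  x_0 = 1.0888·7 + 0.1345·96 + 0.1035·59 + 0.1318·22 + 0.1491·24 + 0.1174·70 + 0.1187·5 + 0.1033·86 = 50.8145
  x_1 = 0.1371·7 + 1.1054·96 + 0.0650·59 + 0.0544·22 + 0.1492·24 + 0.0795·70 + 0.1041·5 + 0.1078·86 = 131.0392
  x_2 = 0.1252·7 + 0.1202·96 + 1.0705·59 + 0.1210·22 + 0.1445·24 + 0.0966·70 + 0.1447·5 + 0.0837·86 = 96.3885
  x_3 = 0.1052·7 + 0.1314·96 + 0.1319·59 + 1.1333·22 + 0.1295·24 + 0.1021·70 + 0.0788·5 + 0.0810·86 = 63.6734
  x_4 = 0.1137·7 + 0.1466·96 + 0.0436·59 + 0.0489·22 + 1.0589·24 + 0.1222·70 + 0.0859·5 + 0.0830·86 = 60.0439
  x_5 = 0.1326·7 + 0.1480·96 + 0.1070·59 + 0.0567·22 + 0.1266·24 + 1.1394·70 + 0.0547·5 + 0.0584·86 = 110.7927
  x_6 = 0.1024·7 + 0.0611·96 + 0.0413·59 + 0.0553·22 + 0.0500·24 + 0.1250·70 + 1.0401·5 + 0.0930·86 = 33.3756
  x_7 = 0.0702·7 + 0.1284·96 + 0.1085·59 + 0.0516·22 + 0.1251·24 + 0.0872·70 + 0.1383·5 + 1.0478·86 = 120.2593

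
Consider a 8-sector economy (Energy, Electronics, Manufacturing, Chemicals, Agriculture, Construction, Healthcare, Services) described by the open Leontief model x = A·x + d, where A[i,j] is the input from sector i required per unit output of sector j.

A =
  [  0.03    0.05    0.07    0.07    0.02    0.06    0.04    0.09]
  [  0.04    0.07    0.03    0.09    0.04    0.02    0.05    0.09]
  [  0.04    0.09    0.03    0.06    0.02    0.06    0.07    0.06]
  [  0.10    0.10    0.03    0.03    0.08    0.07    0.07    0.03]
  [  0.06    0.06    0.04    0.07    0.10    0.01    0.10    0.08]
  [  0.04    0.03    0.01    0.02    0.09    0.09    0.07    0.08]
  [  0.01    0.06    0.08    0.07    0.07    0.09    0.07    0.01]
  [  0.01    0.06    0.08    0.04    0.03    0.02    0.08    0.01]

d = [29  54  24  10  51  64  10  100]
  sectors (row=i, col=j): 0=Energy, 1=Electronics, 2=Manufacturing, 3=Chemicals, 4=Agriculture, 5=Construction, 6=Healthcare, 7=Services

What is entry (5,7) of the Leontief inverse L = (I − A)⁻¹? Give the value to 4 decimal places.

Form M = I − A:
  [  0.97   -0.05   -0.07   -0.07   -0.02   -0.06   -0.04   -0.09]
  [ -0.04    0.93   -0.03   -0.09   -0.04   -0.02   -0.05   -0.09]
  [ -0.04   -0.09    0.97   -0.06   -0.02   -0.06   -0.07   -0.06]
  [ -0.10   -0.10   -0.03    0.97   -0.08   -0.07   -0.07   -0.03]
  [ -0.06   -0.06   -0.04   -0.07    0.90   -0.01   -0.10   -0.08]
  [ -0.04   -0.03   -0.01   -0.02   -0.09    0.91   -0.07   -0.08]
  [ -0.01   -0.06   -0.08   -0.07   -0.07   -0.09    0.93   -0.01]
  [ -0.01   -0.06   -0.08   -0.04   -0.03   -0.02   -0.08    0.99]
Leontief inverse L = M⁻¹:
  [  1.0611    0.1007    0.1050    0.1110    0.0618    0.1003    0.0926    0.1294]
  [  0.0727    1.1222    0.0673    0.1335    0.0830    0.0581    0.1030    0.1292]
  [  0.0708    0.1398    1.0656    0.1036    0.0636    0.1009    0.1217    0.1014]
  [  0.1366    0.1575    0.0729    1.0850    0.1329    0.1171    0.1320    0.0856]
  [  0.0984    0.1226    0.0873    0.1257    1.1548    0.0566    0.1664    0.1288]
  [  0.0692    0.0763    0.0470    0.0623    0.1383    1.1297    0.1257    0.1217]
  [  0.0470    0.1151    0.1149    0.1167    0.1225    0.1365    1.1293    0.0576]
  [  0.0345    0.1012    0.1071    0.0759    0.0638    0.0530    0.1212    1.0419]
Total output x = L · d:
  x_0 = 1.0611·29 + 0.1007·54 + 0.1050·24 + 0.1110·10 + 0.0618·51 + 0.1003·64 + 0.0926·10 + 0.1294·100 = 63.2756
  x_1 = 0.0727·29 + 1.1222·54 + 0.0673·24 + 0.1335·10 + 0.0830·51 + 0.0581·64 + 0.1030·10 + 0.1292·100 = 87.5594
  x_2 = 0.0708·29 + 0.1398·54 + 1.0656·24 + 0.1036·10 + 0.0636·51 + 0.1009·64 + 0.1217·10 + 0.1014·100 = 57.2779
  x_3 = 0.1366·29 + 0.1575·54 + 0.0729·24 + 1.0850·10 + 0.1329·51 + 0.1171·64 + 0.1320·10 + 0.0856·100 = 49.2176
  x_4 = 0.0984·29 + 0.1226·54 + 0.0873·24 + 0.1257·10 + 1.1548·51 + 0.0566·64 + 0.1664·10 + 0.1288·100 = 89.8821
  x_5 = 0.0692·29 + 0.0763·54 + 0.0470·24 + 0.0623·10 + 0.1383·51 + 1.1297·64 + 0.1257·10 + 0.1217·100 = 100.6585
  x_6 = 0.0470·29 + 0.1151·54 + 0.1149·24 + 0.1167·10 + 0.1225·51 + 0.1365·64 + 1.1293·10 + 0.0576·100 = 43.5304
  x_7 = 0.0345·29 + 0.1012·54 + 0.1071·24 + 0.0759·10 + 0.0638·51 + 0.0530·64 + 0.1212·10 + 1.0419·100 = 121.8478

L[5,7] = 0.1217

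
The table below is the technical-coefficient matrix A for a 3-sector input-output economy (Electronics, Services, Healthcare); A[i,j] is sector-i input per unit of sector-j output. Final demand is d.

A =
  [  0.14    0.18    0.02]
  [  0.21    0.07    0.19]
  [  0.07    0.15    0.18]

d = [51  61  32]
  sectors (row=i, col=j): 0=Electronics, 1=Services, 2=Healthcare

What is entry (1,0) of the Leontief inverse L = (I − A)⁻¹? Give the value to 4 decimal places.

L[1,0] = 0.3112

Form M = I − A:
  [  0.86   -0.18   -0.02]
  [ -0.21    0.93   -0.19]
  [ -0.07   -0.15    0.82]
Leontief inverse L = M⁻¹:
  [  1.2317    0.2527    0.0886]
  [  0.3112    1.1809    0.2812]
  [  0.1621    0.2376    1.2785]
Total output x = L · d:
  x_0 = 1.2317·51 + 0.2527·61 + 0.0886·32 = 81.0654
  x_1 = 0.3112·51 + 1.1809·61 + 0.2812·32 = 96.9046
  x_2 = 0.1621·51 + 0.2376·61 + 1.2785·32 = 63.6710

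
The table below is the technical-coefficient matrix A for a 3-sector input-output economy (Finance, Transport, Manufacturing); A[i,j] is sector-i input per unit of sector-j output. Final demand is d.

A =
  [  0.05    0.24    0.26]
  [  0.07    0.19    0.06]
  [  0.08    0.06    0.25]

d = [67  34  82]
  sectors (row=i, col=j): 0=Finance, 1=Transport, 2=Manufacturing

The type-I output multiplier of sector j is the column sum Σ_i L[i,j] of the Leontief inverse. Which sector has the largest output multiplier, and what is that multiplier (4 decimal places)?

Manufacturing (1.9426)

Form M = I − A:
  [  0.95   -0.24   -0.26]
  [ -0.07    0.81   -0.06]
  [ -0.08   -0.06    0.75]
Leontief inverse L = M⁻¹:
  [  1.1142    0.3609    0.4151]
  [  0.1057    1.2762    0.1387]
  [  0.1273    0.1406    1.3887]
Total output x = L · d:
  x_0 = 1.1142·67 + 0.3609·34 + 0.4151·82 = 120.9596
  x_1 = 0.1057·67 + 1.2762·34 + 0.1387·82 = 61.8496
  x_2 = 0.1273·67 + 0.1406·34 + 1.3887·82 = 127.1837
Output multipliers (column sums of L):
  Finance: 1.3472
  Transport: 1.7776
  Manufacturing: 1.9426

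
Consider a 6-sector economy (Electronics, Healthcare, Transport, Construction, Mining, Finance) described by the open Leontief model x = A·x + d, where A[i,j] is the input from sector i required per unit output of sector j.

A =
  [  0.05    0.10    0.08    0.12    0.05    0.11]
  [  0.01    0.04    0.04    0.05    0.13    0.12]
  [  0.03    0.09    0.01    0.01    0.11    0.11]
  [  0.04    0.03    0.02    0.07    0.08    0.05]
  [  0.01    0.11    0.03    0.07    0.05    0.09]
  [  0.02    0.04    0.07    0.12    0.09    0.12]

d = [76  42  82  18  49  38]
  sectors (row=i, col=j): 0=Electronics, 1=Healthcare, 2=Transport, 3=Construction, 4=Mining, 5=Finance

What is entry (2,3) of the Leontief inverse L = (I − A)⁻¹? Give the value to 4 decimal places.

L[2,3] = 0.0578

Form M = I − A:
  [  0.95   -0.10   -0.08   -0.12   -0.05   -0.11]
  [ -0.01    0.96   -0.04   -0.05   -0.13   -0.12]
  [ -0.03   -0.09    0.99   -0.01   -0.11   -0.11]
  [ -0.04   -0.03   -0.02    0.93   -0.08   -0.05]
  [ -0.01   -0.11   -0.03   -0.07    0.95   -0.09]
  [ -0.02   -0.04   -0.07   -0.12   -0.09    0.88]
Leontief inverse L = M⁻¹:
  [  1.0708    0.1500    0.1135    0.1814    0.1234    0.1914]
  [  0.0234    1.0820    0.0661    0.0993    0.1826    0.1831]
  [  0.0419    0.1290    1.0369    0.0578    0.1611    0.1722]
  [  0.0517    0.0611    0.0393    1.1067    0.1178    0.0946]
  [  0.0227    0.1436    0.0539    0.1134    1.1033    0.1484]
  [  0.0381    0.0859    0.0989    0.1758    0.1528    1.1908]
Total output x = L · d:
  x_0 = 1.0708·76 + 0.1500·42 + 0.1135·82 + 0.1814·18 + 0.1234·49 + 0.1914·38 = 113.5742
  x_1 = 0.0234·76 + 1.0820·42 + 0.0661·82 + 0.0993·18 + 0.1826·49 + 0.1831·38 = 70.3352
  x_2 = 0.0419·76 + 0.1290·42 + 1.0369·82 + 0.0578·18 + 0.1611·49 + 0.1722·38 = 109.1065
  x_3 = 0.0517·76 + 0.0611·42 + 0.0393·82 + 1.1067·18 + 0.1178·49 + 0.0946·38 = 39.0049
  x_4 = 0.0227·76 + 0.1436·42 + 0.0539·82 + 0.1134·18 + 1.1033·49 + 0.1484·38 = 73.9187
  x_5 = 0.0381·76 + 0.0859·42 + 0.0989·82 + 0.1758·18 + 0.1528·49 + 1.1908·38 = 70.5177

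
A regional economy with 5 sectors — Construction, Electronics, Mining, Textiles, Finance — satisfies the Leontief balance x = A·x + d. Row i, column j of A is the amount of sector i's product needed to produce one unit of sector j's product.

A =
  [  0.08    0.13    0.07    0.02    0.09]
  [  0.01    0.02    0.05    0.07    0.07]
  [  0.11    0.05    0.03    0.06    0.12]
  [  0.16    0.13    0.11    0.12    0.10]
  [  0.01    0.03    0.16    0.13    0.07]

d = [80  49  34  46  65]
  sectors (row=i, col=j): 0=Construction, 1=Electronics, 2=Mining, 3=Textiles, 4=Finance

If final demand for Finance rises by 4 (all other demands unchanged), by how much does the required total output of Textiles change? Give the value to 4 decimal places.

Form M = I − A:
  [  0.92   -0.13   -0.07   -0.02   -0.09]
  [ -0.01    0.98   -0.05   -0.07   -0.07]
  [ -0.11   -0.05    0.97   -0.06   -0.12]
  [ -0.16   -0.13   -0.11    0.88   -0.10]
  [ -0.01   -0.03   -0.16   -0.13    0.93]
Leontief inverse L = M⁻¹:
  [  1.1166    0.1677    0.1206    0.0682    0.1436]
  [  0.0412    1.0475    0.0863    0.1057    0.1053]
  [  0.1524    0.0958    1.0882    0.1110    0.1743]
  [  0.2364    0.2064    0.1956    1.2000    0.1927]
  [  0.0726    0.0809    0.2186    0.1910    1.1371]
Total output x = L · d:
  x_0 = 1.1166·80 + 0.1677·49 + 0.1206·34 + 0.0682·46 + 0.1436·65 = 114.1167
  x_1 = 0.0412·80 + 1.0475·49 + 0.0863·34 + 0.1057·46 + 0.1053·65 = 69.2738
  x_2 = 0.1524·80 + 0.0958·49 + 1.0882·34 + 0.1110·46 + 0.1743·65 = 70.3186
  x_3 = 0.2364·80 + 0.2064·49 + 0.1956·34 + 1.2000·46 + 0.1927·65 = 103.3975
  x_4 = 0.0726·80 + 0.0809·49 + 0.2186·34 + 0.1910·46 + 1.1371·65 = 99.9054
Δx_3 = L[3,4] · Δd_4 = 0.1927 · 4 = 0.7707

0.7707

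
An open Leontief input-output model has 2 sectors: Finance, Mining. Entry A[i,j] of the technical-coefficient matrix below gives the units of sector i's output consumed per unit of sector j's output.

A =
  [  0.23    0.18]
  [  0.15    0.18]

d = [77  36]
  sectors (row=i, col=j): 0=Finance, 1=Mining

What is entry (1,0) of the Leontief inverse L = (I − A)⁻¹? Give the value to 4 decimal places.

L[1,0] = 0.2482

Form M = I − A:
  [  0.77   -0.18]
  [ -0.15    0.82]
Leontief inverse L = M⁻¹:
  [  1.3567    0.2978]
  [  0.2482    1.2740]
Total output x = L · d:
  x_0 = 1.3567·77 + 0.2978·36 = 115.1886
  x_1 = 0.2482·77 + 1.2740·36 = 64.9735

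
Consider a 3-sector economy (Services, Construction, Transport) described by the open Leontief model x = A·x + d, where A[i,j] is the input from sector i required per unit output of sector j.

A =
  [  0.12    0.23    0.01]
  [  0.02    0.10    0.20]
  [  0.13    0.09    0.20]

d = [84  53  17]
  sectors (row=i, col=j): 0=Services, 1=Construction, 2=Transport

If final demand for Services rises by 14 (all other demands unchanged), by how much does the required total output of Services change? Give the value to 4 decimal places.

16.1935

Form M = I − A:
  [  0.88   -0.23   -0.01]
  [ -0.02    0.90   -0.20]
  [ -0.13   -0.09    0.80]
Leontief inverse L = M⁻¹:
  [  1.1567    0.3047    0.0906]
  [  0.0692    1.1578    0.2903]
  [  0.1957    0.1798    1.2974]
Total output x = L · d:
  x_0 = 1.1567·84 + 0.3047·53 + 0.0906·17 = 114.8481
  x_1 = 0.0692·84 + 1.1578·53 + 0.2903·17 = 72.1134
  x_2 = 0.1957·84 + 0.1798·53 + 1.2974·17 = 48.0256
Δx_0 = L[0,0] · Δd_0 = 1.1567 · 14 = 16.1935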